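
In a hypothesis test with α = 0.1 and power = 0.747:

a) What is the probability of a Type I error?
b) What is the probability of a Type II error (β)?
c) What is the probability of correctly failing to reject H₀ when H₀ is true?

Answer: a) 0.1, b) 0.253, c) 0.9

Derivation:
a) Type I error probability = α = 0.1
b) Power = P(reject H₀ | H₁ true) = 1 - β = 0.747, so Type II error probability = β = 1 - Power = 0.253
c) P(fail to reject H₀ | H₀ true) = 1 - α = 0.9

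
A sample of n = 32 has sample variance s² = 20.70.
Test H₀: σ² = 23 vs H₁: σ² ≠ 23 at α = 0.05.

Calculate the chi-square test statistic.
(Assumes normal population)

df = n - 1 = 31
χ² = (n-1)s²/σ₀² = 31×20.70/23 = 27.9000
Critical values: χ²_{0.975,31} = 17.539, χ²_{0.025,31} = 48.232
Rejection region: χ² < 17.539 or χ² > 48.232
Decision: fail to reject H₀

Answer: χ² = 27.9000, fail to reject H₀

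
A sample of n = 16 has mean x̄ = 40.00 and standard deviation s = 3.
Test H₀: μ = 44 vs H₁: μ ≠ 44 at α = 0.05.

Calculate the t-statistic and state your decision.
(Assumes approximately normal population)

Answer: t = -5.3333, reject H₀

Derivation:
df = n - 1 = 15
SE = s/√n = 3/√16 = 0.7500
t = (x̄ - μ₀)/SE = (40.00 - 44)/0.7500 = -5.3333
Critical value: t_{0.025,15} = ±2.131
p-value ≈ 0.0001
Decision: reject H₀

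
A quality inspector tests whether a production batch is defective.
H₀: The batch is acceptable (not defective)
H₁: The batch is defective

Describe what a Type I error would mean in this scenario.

A Type I error (probability α) occurs when we reject a true H₀.
A Type II error (probability β) occurs when we fail to reject a false H₀.

Answer: Rejecting an acceptable batch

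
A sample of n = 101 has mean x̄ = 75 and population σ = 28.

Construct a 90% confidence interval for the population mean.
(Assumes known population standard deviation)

Answer: (70.4169, 79.5831)

Derivation:
Confidence level: 90%, α = 0.1
z_0.05 = 1.645
SE = σ/√n = 28/√101 = 2.7861
Margin of error = 1.645 × 2.7861 = 4.5831
CI: x̄ ± margin = 75 ± 4.5831
CI: (70.4169, 79.5831)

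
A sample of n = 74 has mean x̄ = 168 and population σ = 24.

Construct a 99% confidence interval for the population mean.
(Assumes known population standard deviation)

Answer: (160.8132, 175.1868)

Derivation:
Confidence level: 99%, α = 0.01
z_0.005 = 2.576
SE = σ/√n = 24/√74 = 2.7899
Margin of error = 2.576 × 2.7899 = 7.1868
CI: x̄ ± margin = 168 ± 7.1868
CI: (160.8132, 175.1868)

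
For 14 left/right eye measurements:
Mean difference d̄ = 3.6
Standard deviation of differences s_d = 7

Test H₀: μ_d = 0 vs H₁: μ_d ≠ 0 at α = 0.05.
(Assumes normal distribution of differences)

Answer: t = 1.9243, fail to reject H₀

Derivation:
df = n - 1 = 13
SE = s_d/√n = 7/√14 = 1.8708
t = d̄/SE = 3.6/1.8708 = 1.9243
Critical value: t_{0.025,13} = ±2.160
p-value ≈ 0.0765
Decision: fail to reject H₀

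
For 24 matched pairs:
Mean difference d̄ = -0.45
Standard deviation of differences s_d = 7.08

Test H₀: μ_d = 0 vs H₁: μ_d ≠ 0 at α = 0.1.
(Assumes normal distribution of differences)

Answer: t = -0.3114, fail to reject H₀

Derivation:
df = n - 1 = 23
SE = s_d/√n = 7.08/√24 = 1.4452
t = d̄/SE = -0.45/1.4452 = -0.3114
Critical value: t_{0.05,23} = ±1.714
p-value ≈ 0.7583
Decision: fail to reject H₀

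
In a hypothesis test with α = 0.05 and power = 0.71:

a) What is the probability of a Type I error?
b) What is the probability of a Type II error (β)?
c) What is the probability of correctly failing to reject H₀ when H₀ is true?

Answer: a) 0.05, b) 0.29, c) 0.95

Derivation:
a) Type I error probability = α = 0.05
b) Power = P(reject H₀ | H₁ true) = 1 - β = 0.71, so Type II error probability = β = 1 - Power = 0.29
c) P(fail to reject H₀ | H₀ true) = 1 - α = 0.95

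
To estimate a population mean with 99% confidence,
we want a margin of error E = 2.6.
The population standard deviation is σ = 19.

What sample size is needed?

Answer: n = 355

Derivation:
z_0.005 = 2.576
n = (z×σ/E)² = (2.576×19/2.6)²
n = 354.3661
Round up: n = 355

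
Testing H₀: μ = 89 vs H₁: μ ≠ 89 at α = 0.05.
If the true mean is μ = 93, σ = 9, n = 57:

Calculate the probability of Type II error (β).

SE = σ/√n = 9/√57 = 1.1921
Critical values: μ₀ ± z_0.025×SE = 89 ± 1.960×1.1921
Acceptance region: (86.6635, 91.3365)
Under H₁ (μ = 93): z_high = (91.3365 - 93)/1.1921 = -1.3954, z_low = (86.6635 - 93)/1.1921 = -5.3154
β = P(not reject | H₁) = Φ(-1.3954) - Φ(-5.3154) ≈ 0.0814

Answer: β ≈ 0.0814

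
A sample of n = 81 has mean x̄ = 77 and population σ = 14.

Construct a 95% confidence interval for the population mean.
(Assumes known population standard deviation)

Confidence level: 95%, α = 0.05
z_0.025 = 1.960
SE = σ/√n = 14/√81 = 1.5556
Margin of error = 1.960 × 1.5556 = 3.0490
CI: x̄ ± margin = 77 ± 3.0490
CI: (73.9510, 80.0490)

Answer: (73.9510, 80.0490)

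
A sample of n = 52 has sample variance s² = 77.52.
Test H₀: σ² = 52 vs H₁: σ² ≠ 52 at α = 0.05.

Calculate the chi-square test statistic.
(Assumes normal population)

df = n - 1 = 51
χ² = (n-1)s²/σ₀² = 51×77.52/52 = 76.0292
Critical values: χ²_{0.975,51} = 33.162, χ²_{0.025,51} = 72.616
Rejection region: χ² < 33.162 or χ² > 72.616
Decision: reject H₀

Answer: χ² = 76.0292, reject H₀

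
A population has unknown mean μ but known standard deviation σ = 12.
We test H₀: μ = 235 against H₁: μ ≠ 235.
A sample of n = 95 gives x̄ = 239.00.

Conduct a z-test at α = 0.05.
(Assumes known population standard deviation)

Standard error: SE = σ/√n = 12/√95 = 1.2312
z-statistic: z = (x̄ - μ₀)/SE = (239.00 - 235)/1.2312 = 3.2489
Critical value: ±1.960
p-value = 0.0012
Decision: reject H₀

Answer: z = 3.2489, reject H₀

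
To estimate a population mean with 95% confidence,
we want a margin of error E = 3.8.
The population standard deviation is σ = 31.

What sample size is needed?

Answer: n = 256

Derivation:
z_0.025 = 1.960
n = (z×σ/E)² = (1.960×31/3.8)²
n = 255.6633
Round up: n = 256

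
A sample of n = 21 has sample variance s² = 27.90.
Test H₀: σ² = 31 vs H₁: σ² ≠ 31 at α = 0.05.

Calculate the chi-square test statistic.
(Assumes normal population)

df = n - 1 = 20
χ² = (n-1)s²/σ₀² = 20×27.90/31 = 18.0000
Critical values: χ²_{0.975,20} = 9.591, χ²_{0.025,20} = 34.170
Rejection region: χ² < 9.591 or χ² > 34.170
Decision: fail to reject H₀

Answer: χ² = 18.0000, fail to reject H₀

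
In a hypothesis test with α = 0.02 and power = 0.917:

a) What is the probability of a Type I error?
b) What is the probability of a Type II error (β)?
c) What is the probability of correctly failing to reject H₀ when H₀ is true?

a) Type I error probability = α = 0.02
b) Power = P(reject H₀ | H₁ true) = 1 - β = 0.917, so Type II error probability = β = 1 - Power = 0.083
c) P(fail to reject H₀ | H₀ true) = 1 - α = 0.98

Answer: a) 0.02, b) 0.083, c) 0.98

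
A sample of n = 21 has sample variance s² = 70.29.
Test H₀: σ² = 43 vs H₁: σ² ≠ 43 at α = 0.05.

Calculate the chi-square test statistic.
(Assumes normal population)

Answer: χ² = 32.6930, fail to reject H₀

Derivation:
df = n - 1 = 20
χ² = (n-1)s²/σ₀² = 20×70.29/43 = 32.6930
Critical values: χ²_{0.975,20} = 9.591, χ²_{0.025,20} = 34.170
Rejection region: χ² < 9.591 or χ² > 34.170
Decision: fail to reject H₀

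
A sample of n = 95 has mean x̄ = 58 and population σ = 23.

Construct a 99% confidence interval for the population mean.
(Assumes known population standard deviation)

Confidence level: 99%, α = 0.01
z_0.005 = 2.576
SE = σ/√n = 23/√95 = 2.3598
Margin of error = 2.576 × 2.3598 = 6.0788
CI: x̄ ± margin = 58 ± 6.0788
CI: (51.9212, 64.0788)

Answer: (51.9212, 64.0788)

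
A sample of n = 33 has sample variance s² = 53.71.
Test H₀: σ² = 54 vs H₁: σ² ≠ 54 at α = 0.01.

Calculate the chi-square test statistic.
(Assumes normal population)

Answer: χ² = 31.8281, fail to reject H₀

Derivation:
df = n - 1 = 32
χ² = (n-1)s²/σ₀² = 32×53.71/54 = 31.8281
Critical values: χ²_{0.995,32} = 15.134, χ²_{0.005,32} = 56.328
Rejection region: χ² < 15.134 or χ² > 56.328
Decision: fail to reject H₀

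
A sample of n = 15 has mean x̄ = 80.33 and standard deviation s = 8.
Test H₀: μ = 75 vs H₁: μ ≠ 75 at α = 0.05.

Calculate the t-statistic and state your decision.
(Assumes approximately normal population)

df = n - 1 = 14
SE = s/√n = 8/√15 = 2.0656
t = (x̄ - μ₀)/SE = (80.33 - 75)/2.0656 = 2.5804
Critical value: t_{0.025,14} = ±2.145
p-value ≈ 0.0218
Decision: reject H₀

Answer: t = 2.5804, reject H₀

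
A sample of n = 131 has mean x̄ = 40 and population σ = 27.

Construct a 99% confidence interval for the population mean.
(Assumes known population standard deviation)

Answer: (33.9232, 46.0768)

Derivation:
Confidence level: 99%, α = 0.01
z_0.005 = 2.576
SE = σ/√n = 27/√131 = 2.3590
Margin of error = 2.576 × 2.3590 = 6.0768
CI: x̄ ± margin = 40 ± 6.0768
CI: (33.9232, 46.0768)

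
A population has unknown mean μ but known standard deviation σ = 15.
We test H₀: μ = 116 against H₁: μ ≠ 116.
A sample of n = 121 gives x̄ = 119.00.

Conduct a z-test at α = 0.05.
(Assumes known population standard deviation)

Standard error: SE = σ/√n = 15/√121 = 1.3636
z-statistic: z = (x̄ - μ₀)/SE = (119.00 - 116)/1.3636 = 2.2001
Critical value: ±1.960
p-value = 0.0278
Decision: reject H₀

Answer: z = 2.2001, reject H₀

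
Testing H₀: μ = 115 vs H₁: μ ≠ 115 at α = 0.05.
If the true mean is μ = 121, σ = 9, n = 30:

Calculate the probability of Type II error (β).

Answer: β ≈ 0.0454

Derivation:
SE = σ/√n = 9/√30 = 1.6432
Critical values: μ₀ ± z_0.025×SE = 115 ± 1.960×1.6432
Acceptance region: (111.7793, 118.2207)
Under H₁ (μ = 121): z_high = (118.2207 - 121)/1.6432 = -1.6914, z_low = (111.7793 - 121)/1.6432 = -5.6114
β = P(not reject | H₁) = Φ(-1.6914) - Φ(-5.6114) ≈ 0.0454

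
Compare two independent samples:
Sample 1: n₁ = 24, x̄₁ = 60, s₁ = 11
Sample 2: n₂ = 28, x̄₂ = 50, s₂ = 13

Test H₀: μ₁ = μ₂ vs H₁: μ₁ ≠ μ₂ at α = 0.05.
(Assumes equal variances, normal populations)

Answer: t = 2.9658, reject H₀

Derivation:
Pooled variance: s²_p = [23×11² + 27×13²]/(50) = 146.9200
s_p = 12.1211
SE = s_p×√(1/n₁ + 1/n₂) = 12.1211×√(1/24 + 1/28) = 3.3718
t = (x̄₁ - x̄₂)/SE = (60 - 50)/3.3718 = 2.9658
df = 50, t-critical = ±2.009
Decision: reject H₀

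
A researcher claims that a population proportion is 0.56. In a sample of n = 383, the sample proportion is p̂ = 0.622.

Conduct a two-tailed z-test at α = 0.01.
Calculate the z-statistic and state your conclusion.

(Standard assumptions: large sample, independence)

H₀: p = 0.56, H₁: p ≠ 0.56
Standard error: SE = √(p₀(1-p₀)/n) = √(0.56×0.44/383) = 0.025364
z-statistic: z = (p̂ - p₀)/SE = (0.622 - 0.56)/0.025364 = 2.4444
Critical value: z_0.005 = ±2.576
p-value = 0.0145
Decision: fail to reject H₀ at α = 0.01

Answer: z = 2.4444, fail to reject H₀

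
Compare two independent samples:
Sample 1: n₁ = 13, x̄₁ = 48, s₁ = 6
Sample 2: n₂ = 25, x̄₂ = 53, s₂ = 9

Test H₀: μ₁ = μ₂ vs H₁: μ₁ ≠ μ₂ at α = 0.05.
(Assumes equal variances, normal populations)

Answer: t = -1.7999, fail to reject H₀

Derivation:
Pooled variance: s²_p = [12×6² + 24×9²]/(36) = 66.0000
s_p = 8.1240
SE = s_p×√(1/n₁ + 1/n₂) = 8.1240×√(1/13 + 1/25) = 2.7779
t = (x̄₁ - x̄₂)/SE = (48 - 53)/2.7779 = -1.7999
df = 36, t-critical = ±2.028
Decision: fail to reject H₀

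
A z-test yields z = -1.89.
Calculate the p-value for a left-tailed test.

Answer: p-value ≈ 0.0294

Derivation:
For z = -1.89:
p = P(Z < -1.89) = Φ(-1.89) = 0.0294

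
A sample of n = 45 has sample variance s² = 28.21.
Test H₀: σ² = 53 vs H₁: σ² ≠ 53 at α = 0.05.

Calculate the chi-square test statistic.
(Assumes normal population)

Answer: χ² = 23.4196, reject H₀

Derivation:
df = n - 1 = 44
χ² = (n-1)s²/σ₀² = 44×28.21/53 = 23.4196
Critical values: χ²_{0.975,44} = 27.575, χ²_{0.025,44} = 64.201
Rejection region: χ² < 27.575 or χ² > 64.201
Decision: reject H₀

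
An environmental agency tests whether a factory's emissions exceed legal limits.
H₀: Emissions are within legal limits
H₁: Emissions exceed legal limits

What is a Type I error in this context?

A Type I error (probability α) occurs when we reject a true H₀.
A Type II error (probability β) occurs when we fail to reject a false H₀.

Answer: Citing a compliant factory for excess emissions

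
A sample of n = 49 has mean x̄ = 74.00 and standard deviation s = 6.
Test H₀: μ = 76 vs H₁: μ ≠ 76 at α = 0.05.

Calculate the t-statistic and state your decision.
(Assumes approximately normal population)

Answer: t = -2.3335, reject H₀

Derivation:
df = n - 1 = 48
SE = s/√n = 6/√49 = 0.8571
t = (x̄ - μ₀)/SE = (74.00 - 76)/0.8571 = -2.3335
Critical value: t_{0.025,48} = ±2.011
p-value ≈ 0.0239
Decision: reject H₀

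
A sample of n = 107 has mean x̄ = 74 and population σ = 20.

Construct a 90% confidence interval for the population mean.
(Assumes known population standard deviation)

Confidence level: 90%, α = 0.1
z_0.05 = 1.645
SE = σ/√n = 20/√107 = 1.9335
Margin of error = 1.645 × 1.9335 = 3.1806
CI: x̄ ± margin = 74 ± 3.1806
CI: (70.8194, 77.1806)

Answer: (70.8194, 77.1806)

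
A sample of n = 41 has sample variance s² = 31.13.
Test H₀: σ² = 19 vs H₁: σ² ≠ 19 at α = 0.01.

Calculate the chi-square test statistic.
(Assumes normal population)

Answer: χ² = 65.5368, fail to reject H₀

Derivation:
df = n - 1 = 40
χ² = (n-1)s²/σ₀² = 40×31.13/19 = 65.5368
Critical values: χ²_{0.995,40} = 20.707, χ²_{0.005,40} = 66.766
Rejection region: χ² < 20.707 or χ² > 66.766
Decision: fail to reject H₀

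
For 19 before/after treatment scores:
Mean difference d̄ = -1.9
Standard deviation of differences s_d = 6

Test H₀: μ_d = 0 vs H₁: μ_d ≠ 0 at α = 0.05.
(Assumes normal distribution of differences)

Answer: t = -1.3803, fail to reject H₀

Derivation:
df = n - 1 = 18
SE = s_d/√n = 6/√19 = 1.3765
t = d̄/SE = -1.9/1.3765 = -1.3803
Critical value: t_{0.025,18} = ±2.101
p-value ≈ 0.1844
Decision: fail to reject H₀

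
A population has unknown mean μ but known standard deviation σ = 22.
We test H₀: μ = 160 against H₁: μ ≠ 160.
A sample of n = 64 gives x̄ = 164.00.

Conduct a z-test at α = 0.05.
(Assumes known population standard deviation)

Answer: z = 1.4545, fail to reject H₀

Derivation:
Standard error: SE = σ/√n = 22/√64 = 2.7500
z-statistic: z = (x̄ - μ₀)/SE = (164.00 - 160)/2.7500 = 1.4545
Critical value: ±1.960
p-value = 0.1458
Decision: fail to reject H₀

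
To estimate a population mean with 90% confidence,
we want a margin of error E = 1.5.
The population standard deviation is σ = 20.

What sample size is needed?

z_0.05 = 1.645
n = (z×σ/E)² = (1.645×20/1.5)²
n = 481.0711
Round up: n = 482

Answer: n = 482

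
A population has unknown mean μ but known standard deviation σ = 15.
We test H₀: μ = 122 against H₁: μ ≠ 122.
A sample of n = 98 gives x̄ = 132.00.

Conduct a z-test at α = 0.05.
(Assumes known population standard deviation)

Standard error: SE = σ/√n = 15/√98 = 1.5152
z-statistic: z = (x̄ - μ₀)/SE = (132.00 - 122)/1.5152 = 6.5998
Critical value: ±1.960
p-value < 0.0001
Decision: reject H₀

Answer: z = 6.5998, reject H₀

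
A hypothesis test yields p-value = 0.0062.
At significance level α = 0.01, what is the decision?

Compare p-value to α:
0.0062 < 0.01
Decision: reject H₀

Answer: reject H₀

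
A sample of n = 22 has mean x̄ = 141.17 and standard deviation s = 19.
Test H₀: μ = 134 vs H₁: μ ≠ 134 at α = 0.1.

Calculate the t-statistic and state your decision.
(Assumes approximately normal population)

Answer: t = 1.7700, reject H₀

Derivation:
df = n - 1 = 21
SE = s/√n = 19/√22 = 4.0508
t = (x̄ - μ₀)/SE = (141.17 - 134)/4.0508 = 1.7700
Critical value: t_{0.05,21} = ±1.721
p-value ≈ 0.0912
Decision: reject H₀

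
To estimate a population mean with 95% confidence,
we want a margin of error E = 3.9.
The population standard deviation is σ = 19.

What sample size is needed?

z_0.025 = 1.960
n = (z×σ/E)² = (1.960×19/3.9)²
n = 91.1780
Round up: n = 92

Answer: n = 92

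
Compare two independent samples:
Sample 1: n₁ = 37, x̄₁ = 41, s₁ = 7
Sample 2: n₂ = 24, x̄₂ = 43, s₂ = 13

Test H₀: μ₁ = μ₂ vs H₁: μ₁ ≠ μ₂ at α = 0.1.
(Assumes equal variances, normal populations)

Pooled variance: s²_p = [36×7² + 23×13²]/(59) = 95.7797
s_p = 9.7867
SE = s_p×√(1/n₁ + 1/n₂) = 9.7867×√(1/37 + 1/24) = 2.5650
t = (x̄₁ - x̄₂)/SE = (41 - 43)/2.5650 = -0.7797
df = 59, t-critical = ±1.671
Decision: fail to reject H₀

Answer: t = -0.7797, fail to reject H₀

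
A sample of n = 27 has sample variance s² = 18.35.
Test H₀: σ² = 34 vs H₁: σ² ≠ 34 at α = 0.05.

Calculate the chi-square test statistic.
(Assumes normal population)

df = n - 1 = 26
χ² = (n-1)s²/σ₀² = 26×18.35/34 = 14.0324
Critical values: χ²_{0.975,26} = 13.844, χ²_{0.025,26} = 41.923
Rejection region: χ² < 13.844 or χ² > 41.923
Decision: fail to reject H₀

Answer: χ² = 14.0324, fail to reject H₀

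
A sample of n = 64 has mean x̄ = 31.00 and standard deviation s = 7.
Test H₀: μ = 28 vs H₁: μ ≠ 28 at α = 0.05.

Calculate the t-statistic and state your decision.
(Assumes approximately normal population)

Answer: t = 3.4286, reject H₀

Derivation:
df = n - 1 = 63
SE = s/√n = 7/√64 = 0.8750
t = (x̄ - μ₀)/SE = (31.00 - 28)/0.8750 = 3.4286
Critical value: t_{0.025,63} = ±1.998
p-value ≈ 0.0011
Decision: reject H₀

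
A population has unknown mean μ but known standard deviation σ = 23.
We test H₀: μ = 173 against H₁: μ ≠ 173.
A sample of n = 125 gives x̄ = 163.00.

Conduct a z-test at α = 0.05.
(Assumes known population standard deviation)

Answer: z = -4.8610, reject H₀

Derivation:
Standard error: SE = σ/√n = 23/√125 = 2.0572
z-statistic: z = (x̄ - μ₀)/SE = (163.00 - 173)/2.0572 = -4.8610
Critical value: ±1.960
p-value < 0.0001
Decision: reject H₀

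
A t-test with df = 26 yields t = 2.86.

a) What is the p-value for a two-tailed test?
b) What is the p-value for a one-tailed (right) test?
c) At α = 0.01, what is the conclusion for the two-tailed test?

Using t-distribution with df = 26:
a) Two-tailed: p = 2×P(T > 2.86) = 0.0082
b) One-tailed: p = P(T > 2.86) = 0.0041
c) 0.0082 < 0.01, reject H₀

Answer: a) 0.0082, b) 0.0041, c) reject H₀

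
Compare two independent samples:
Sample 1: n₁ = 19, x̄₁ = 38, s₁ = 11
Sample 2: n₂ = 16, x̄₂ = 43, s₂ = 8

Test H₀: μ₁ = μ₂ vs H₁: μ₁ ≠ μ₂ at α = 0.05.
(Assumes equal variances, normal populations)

Answer: t = -1.5111, fail to reject H₀

Derivation:
Pooled variance: s²_p = [18×11² + 15×8²]/(33) = 95.0909
s_p = 9.7515
SE = s_p×√(1/n₁ + 1/n₂) = 9.7515×√(1/19 + 1/16) = 3.3088
t = (x̄₁ - x̄₂)/SE = (38 - 43)/3.3088 = -1.5111
df = 33, t-critical = ±2.035
Decision: fail to reject H₀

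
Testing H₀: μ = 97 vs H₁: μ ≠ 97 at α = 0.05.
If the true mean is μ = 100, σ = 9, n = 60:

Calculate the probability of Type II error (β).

SE = σ/√n = 9/√60 = 1.1619
Critical values: μ₀ ± z_0.025×SE = 97 ± 1.960×1.1619
Acceptance region: (94.7227, 99.2773)
Under H₁ (μ = 100): z_high = (99.2773 - 100)/1.1619 = -0.6220, z_low = (94.7227 - 100)/1.1619 = -4.5420
β = P(not reject | H₁) = Φ(-0.6220) - Φ(-4.5420) ≈ 0.2670

Answer: β ≈ 0.2670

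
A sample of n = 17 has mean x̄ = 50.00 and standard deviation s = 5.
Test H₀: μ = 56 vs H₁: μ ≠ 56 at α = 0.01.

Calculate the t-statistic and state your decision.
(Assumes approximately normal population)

Answer: t = -4.9476, reject H₀

Derivation:
df = n - 1 = 16
SE = s/√n = 5/√17 = 1.2127
t = (x̄ - μ₀)/SE = (50.00 - 56)/1.2127 = -4.9476
Critical value: t_{0.005,16} = ±2.921
p-value ≈ 0.0001
Decision: reject H₀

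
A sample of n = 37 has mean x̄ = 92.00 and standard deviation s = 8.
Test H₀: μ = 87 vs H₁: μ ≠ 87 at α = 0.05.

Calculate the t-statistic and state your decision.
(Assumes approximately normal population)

df = n - 1 = 36
SE = s/√n = 8/√37 = 1.3152
t = (x̄ - μ₀)/SE = (92.00 - 87)/1.3152 = 3.8017
Critical value: t_{0.025,36} = ±2.028
p-value ≈ 0.0005
Decision: reject H₀

Answer: t = 3.8017, reject H₀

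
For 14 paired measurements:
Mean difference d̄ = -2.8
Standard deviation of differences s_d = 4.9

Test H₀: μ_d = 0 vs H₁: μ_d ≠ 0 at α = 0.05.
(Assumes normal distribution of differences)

Answer: t = -2.1381, fail to reject H₀

Derivation:
df = n - 1 = 13
SE = s_d/√n = 4.9/√14 = 1.3096
t = d̄/SE = -2.8/1.3096 = -2.1381
Critical value: t_{0.025,13} = ±2.160
p-value ≈ 0.0521
Decision: fail to reject H₀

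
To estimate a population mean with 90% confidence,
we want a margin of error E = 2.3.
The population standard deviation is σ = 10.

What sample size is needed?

Answer: n = 52

Derivation:
z_0.05 = 1.645
n = (z×σ/E)² = (1.645×10/2.3)²
n = 51.1536
Round up: n = 52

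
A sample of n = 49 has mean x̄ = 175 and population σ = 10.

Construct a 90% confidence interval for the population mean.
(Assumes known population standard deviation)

Confidence level: 90%, α = 0.1
z_0.05 = 1.645
SE = σ/√n = 10/√49 = 1.4286
Margin of error = 1.645 × 1.4286 = 2.3500
CI: x̄ ± margin = 175 ± 2.3500
CI: (172.6500, 177.3500)

Answer: (172.6500, 177.3500)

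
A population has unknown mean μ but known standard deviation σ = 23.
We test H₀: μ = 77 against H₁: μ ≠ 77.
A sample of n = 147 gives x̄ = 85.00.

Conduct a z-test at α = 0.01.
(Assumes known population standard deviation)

Standard error: SE = σ/√n = 23/√147 = 1.8970
z-statistic: z = (x̄ - μ₀)/SE = (85.00 - 77)/1.8970 = 4.2172
Critical value: ±2.576
p-value < 0.0001
Decision: reject H₀

Answer: z = 4.2172, reject H₀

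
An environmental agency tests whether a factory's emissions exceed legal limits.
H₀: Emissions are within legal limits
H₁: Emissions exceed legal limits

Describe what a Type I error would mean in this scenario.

Answer: Citing a compliant factory for excess emissions

Derivation:
Type I error (α): Rejecting H₀ when H₀ is true
Type II error (β): Failing to reject H₀ when H₁ is true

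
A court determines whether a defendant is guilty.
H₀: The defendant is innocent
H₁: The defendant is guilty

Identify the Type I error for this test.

Answer: Convicting an innocent person

Derivation:
Type I error (α): Rejecting H₀ when H₀ is true
Type II error (β): Failing to reject H₀ when H₁ is true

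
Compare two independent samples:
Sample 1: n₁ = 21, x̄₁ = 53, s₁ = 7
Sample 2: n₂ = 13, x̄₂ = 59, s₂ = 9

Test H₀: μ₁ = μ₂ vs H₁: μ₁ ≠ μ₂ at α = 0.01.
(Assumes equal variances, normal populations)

Pooled variance: s²_p = [20×7² + 12×9²]/(32) = 61.0000
s_p = 7.8102
SE = s_p×√(1/n₁ + 1/n₂) = 7.8102×√(1/21 + 1/13) = 2.7563
t = (x̄₁ - x̄₂)/SE = (53 - 59)/2.7563 = -2.1768
df = 32, t-critical = ±2.738
Decision: fail to reject H₀

Answer: t = -2.1768, fail to reject H₀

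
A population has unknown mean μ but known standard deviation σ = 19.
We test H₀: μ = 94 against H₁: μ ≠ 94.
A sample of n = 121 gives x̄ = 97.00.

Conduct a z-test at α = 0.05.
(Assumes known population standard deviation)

Answer: z = 1.7368, fail to reject H₀

Derivation:
Standard error: SE = σ/√n = 19/√121 = 1.7273
z-statistic: z = (x̄ - μ₀)/SE = (97.00 - 94)/1.7273 = 1.7368
Critical value: ±1.960
p-value = 0.0824
Decision: fail to reject H₀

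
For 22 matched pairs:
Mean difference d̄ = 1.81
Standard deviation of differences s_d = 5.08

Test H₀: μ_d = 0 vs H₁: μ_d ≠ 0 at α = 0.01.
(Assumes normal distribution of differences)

Answer: t = 1.6711, fail to reject H₀

Derivation:
df = n - 1 = 21
SE = s_d/√n = 5.08/√22 = 1.0831
t = d̄/SE = 1.81/1.0831 = 1.6711
Critical value: t_{0.005,21} = ±2.831
p-value ≈ 0.1095
Decision: fail to reject H₀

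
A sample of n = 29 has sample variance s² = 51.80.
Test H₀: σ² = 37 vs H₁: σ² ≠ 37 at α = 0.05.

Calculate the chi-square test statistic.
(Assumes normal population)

df = n - 1 = 28
χ² = (n-1)s²/σ₀² = 28×51.80/37 = 39.2000
Critical values: χ²_{0.975,28} = 15.308, χ²_{0.025,28} = 44.461
Rejection region: χ² < 15.308 or χ² > 44.461
Decision: fail to reject H₀

Answer: χ² = 39.2000, fail to reject H₀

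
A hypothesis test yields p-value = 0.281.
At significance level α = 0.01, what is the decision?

Compare p-value to α:
0.281 ≥ 0.01
Decision: fail to reject H₀

Answer: fail to reject H₀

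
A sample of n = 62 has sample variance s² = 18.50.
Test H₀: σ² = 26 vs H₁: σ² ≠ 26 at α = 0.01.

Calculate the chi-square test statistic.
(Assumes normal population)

df = n - 1 = 61
χ² = (n-1)s²/σ₀² = 61×18.50/26 = 43.4038
Critical values: χ²_{0.995,61} = 36.301, χ²_{0.005,61} = 93.186
Rejection region: χ² < 36.301 or χ² > 93.186
Decision: fail to reject H₀

Answer: χ² = 43.4038, fail to reject H₀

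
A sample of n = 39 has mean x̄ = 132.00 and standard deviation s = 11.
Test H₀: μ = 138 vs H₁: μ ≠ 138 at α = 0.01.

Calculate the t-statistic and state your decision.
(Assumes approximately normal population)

df = n - 1 = 38
SE = s/√n = 11/√39 = 1.7614
t = (x̄ - μ₀)/SE = (132.00 - 138)/1.7614 = -3.4064
Critical value: t_{0.005,38} = ±2.712
p-value ≈ 0.0016
Decision: reject H₀

Answer: t = -3.4064, reject H₀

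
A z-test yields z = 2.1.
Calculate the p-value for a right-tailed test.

For z = 2.1:
p = P(Z > 2.1) = 1 - Φ(2.1) = 0.0179

Answer: p-value ≈ 0.0179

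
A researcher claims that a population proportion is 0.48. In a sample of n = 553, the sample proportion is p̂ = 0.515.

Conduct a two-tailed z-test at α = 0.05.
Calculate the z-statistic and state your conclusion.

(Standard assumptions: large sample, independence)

H₀: p = 0.48, H₁: p ≠ 0.48
Standard error: SE = √(p₀(1-p₀)/n) = √(0.48×0.52/553) = 0.021245
z-statistic: z = (p̂ - p₀)/SE = (0.515 - 0.48)/0.021245 = 1.6474
Critical value: z_0.025 = ±1.960
p-value = 0.0995
Decision: fail to reject H₀ at α = 0.05

Answer: z = 1.6474, fail to reject H₀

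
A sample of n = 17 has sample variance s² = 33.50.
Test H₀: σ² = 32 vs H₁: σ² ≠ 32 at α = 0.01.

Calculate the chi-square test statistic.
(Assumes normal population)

Answer: χ² = 16.7500, fail to reject H₀

Derivation:
df = n - 1 = 16
χ² = (n-1)s²/σ₀² = 16×33.50/32 = 16.7500
Critical values: χ²_{0.995,16} = 5.142, χ²_{0.005,16} = 34.267
Rejection region: χ² < 5.142 or χ² > 34.267
Decision: fail to reject H₀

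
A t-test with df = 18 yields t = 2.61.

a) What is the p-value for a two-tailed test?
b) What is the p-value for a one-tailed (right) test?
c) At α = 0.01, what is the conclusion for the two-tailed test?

Using t-distribution with df = 18:
a) Two-tailed: p = 2×P(T > 2.61) = 0.0177
b) One-tailed: p = P(T > 2.61) = 0.0089
c) 0.0177 ≥ 0.01, fail to reject H₀

Answer: a) 0.0177, b) 0.0089, c) fail to reject H₀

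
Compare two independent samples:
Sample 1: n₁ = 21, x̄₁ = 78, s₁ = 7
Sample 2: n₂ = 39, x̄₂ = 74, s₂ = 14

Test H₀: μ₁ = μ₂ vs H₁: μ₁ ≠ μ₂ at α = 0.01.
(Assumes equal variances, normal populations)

Pooled variance: s²_p = [20×7² + 38×14²]/(58) = 145.3103
s_p = 12.0545
SE = s_p×√(1/n₁ + 1/n₂) = 12.0545×√(1/21 + 1/39) = 3.2627
t = (x̄₁ - x̄₂)/SE = (78 - 74)/3.2627 = 1.2260
df = 58, t-critical = ±2.663
Decision: fail to reject H₀

Answer: t = 1.2260, fail to reject H₀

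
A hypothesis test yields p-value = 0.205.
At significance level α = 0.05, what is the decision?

Answer: fail to reject H₀

Derivation:
Compare p-value to α:
0.205 ≥ 0.05
Decision: fail to reject H₀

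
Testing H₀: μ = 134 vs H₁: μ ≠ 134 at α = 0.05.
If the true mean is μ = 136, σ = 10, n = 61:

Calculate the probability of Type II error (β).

Answer: β ≈ 0.6545

Derivation:
SE = σ/√n = 10/√61 = 1.2804
Critical values: μ₀ ± z_0.025×SE = 134 ± 1.960×1.2804
Acceptance region: (131.4904, 136.5096)
Under H₁ (μ = 136): z_high = (136.5096 - 136)/1.2804 = 0.3980, z_low = (131.4904 - 136)/1.2804 = -3.5220
β = P(not reject | H₁) = Φ(0.3980) - Φ(-3.5220) ≈ 0.6545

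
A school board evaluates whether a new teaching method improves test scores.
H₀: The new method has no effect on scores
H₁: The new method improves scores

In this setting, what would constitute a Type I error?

Answer: Concluding the new method improves scores when it actually doesn't

Derivation:
A Type I error (probability α) occurs when we reject a true H₀.
A Type II error (probability β) occurs when we fail to reject a false H₀.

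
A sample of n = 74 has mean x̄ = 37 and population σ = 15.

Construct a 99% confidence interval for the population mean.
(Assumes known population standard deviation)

Answer: (32.5082, 41.4918)

Derivation:
Confidence level: 99%, α = 0.01
z_0.005 = 2.576
SE = σ/√n = 15/√74 = 1.7437
Margin of error = 2.576 × 1.7437 = 4.4918
CI: x̄ ± margin = 37 ± 4.4918
CI: (32.5082, 41.4918)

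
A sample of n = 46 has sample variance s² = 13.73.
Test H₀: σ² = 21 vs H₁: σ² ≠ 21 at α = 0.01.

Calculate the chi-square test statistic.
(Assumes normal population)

Answer: χ² = 29.4214, fail to reject H₀

Derivation:
df = n - 1 = 45
χ² = (n-1)s²/σ₀² = 45×13.73/21 = 29.4214
Critical values: χ²_{0.995,45} = 24.311, χ²_{0.005,45} = 73.166
Rejection region: χ² < 24.311 or χ² > 73.166
Decision: fail to reject H₀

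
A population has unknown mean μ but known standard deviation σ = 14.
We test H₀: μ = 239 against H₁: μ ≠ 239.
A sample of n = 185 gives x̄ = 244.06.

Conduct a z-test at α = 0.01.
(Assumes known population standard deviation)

Standard error: SE = σ/√n = 14/√185 = 1.0293
z-statistic: z = (x̄ - μ₀)/SE = (244.06 - 239)/1.0293 = 4.9160
Critical value: ±2.576
p-value < 0.0001
Decision: reject H₀

Answer: z = 4.9160, reject H₀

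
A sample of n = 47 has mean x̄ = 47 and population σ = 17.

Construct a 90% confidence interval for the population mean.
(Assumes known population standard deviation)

Answer: (42.9209, 51.0791)

Derivation:
Confidence level: 90%, α = 0.1
z_0.05 = 1.645
SE = σ/√n = 17/√47 = 2.4797
Margin of error = 1.645 × 2.4797 = 4.0791
CI: x̄ ± margin = 47 ± 4.0791
CI: (42.9209, 51.0791)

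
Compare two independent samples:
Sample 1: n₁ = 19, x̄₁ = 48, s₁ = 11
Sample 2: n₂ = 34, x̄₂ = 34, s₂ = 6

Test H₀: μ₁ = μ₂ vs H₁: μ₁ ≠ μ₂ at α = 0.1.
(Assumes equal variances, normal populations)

Pooled variance: s²_p = [18×11² + 33×6²]/(51) = 66.0000
s_p = 8.1240
SE = s_p×√(1/n₁ + 1/n₂) = 8.1240×√(1/19 + 1/34) = 2.3270
t = (x̄₁ - x̄₂)/SE = (48 - 34)/2.3270 = 6.0163
df = 51, t-critical = ±1.675
Decision: reject H₀

Answer: t = 6.0163, reject H₀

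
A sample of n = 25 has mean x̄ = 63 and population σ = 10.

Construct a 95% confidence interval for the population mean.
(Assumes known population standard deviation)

Confidence level: 95%, α = 0.05
z_0.025 = 1.960
SE = σ/√n = 10/√25 = 2.0000
Margin of error = 1.960 × 2.0000 = 3.9200
CI: x̄ ± margin = 63 ± 3.9200
CI: (59.0800, 66.9200)

Answer: (59.0800, 66.9200)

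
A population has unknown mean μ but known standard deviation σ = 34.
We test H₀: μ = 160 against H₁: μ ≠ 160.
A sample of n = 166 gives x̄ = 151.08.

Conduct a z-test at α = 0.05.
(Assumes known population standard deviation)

Standard error: SE = σ/√n = 34/√166 = 2.6389
z-statistic: z = (x̄ - μ₀)/SE = (151.08 - 160)/2.6389 = -3.3802
Critical value: ±1.960
p-value = 0.0007
Decision: reject H₀

Answer: z = -3.3802, reject H₀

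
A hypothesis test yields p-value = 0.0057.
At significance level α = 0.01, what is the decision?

Compare p-value to α:
0.0057 < 0.01
Decision: reject H₀

Answer: reject H₀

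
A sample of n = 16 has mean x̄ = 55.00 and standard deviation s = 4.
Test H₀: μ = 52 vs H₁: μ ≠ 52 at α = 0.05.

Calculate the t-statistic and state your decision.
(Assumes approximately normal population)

df = n - 1 = 15
SE = s/√n = 4/√16 = 1.0000
t = (x̄ - μ₀)/SE = (55.00 - 52)/1.0000 = 3.0000
Critical value: t_{0.025,15} = ±2.131
p-value ≈ 0.0090
Decision: reject H₀

Answer: t = 3.0000, reject H₀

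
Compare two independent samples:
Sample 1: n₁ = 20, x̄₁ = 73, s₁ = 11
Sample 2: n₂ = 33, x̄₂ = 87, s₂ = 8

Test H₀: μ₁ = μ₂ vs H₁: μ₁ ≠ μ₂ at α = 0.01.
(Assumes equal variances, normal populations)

Answer: t = -5.3513, reject H₀

Derivation:
Pooled variance: s²_p = [19×11² + 32×8²]/(51) = 85.2353
s_p = 9.2323
SE = s_p×√(1/n₁ + 1/n₂) = 9.2323×√(1/20 + 1/33) = 2.6162
t = (x̄₁ - x̄₂)/SE = (73 - 87)/2.6162 = -5.3513
df = 51, t-critical = ±2.676
Decision: reject H₀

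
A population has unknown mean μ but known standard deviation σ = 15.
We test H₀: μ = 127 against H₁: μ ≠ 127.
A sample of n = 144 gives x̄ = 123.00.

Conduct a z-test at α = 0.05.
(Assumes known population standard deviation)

Standard error: SE = σ/√n = 15/√144 = 1.2500
z-statistic: z = (x̄ - μ₀)/SE = (123.00 - 127)/1.2500 = -3.2000
Critical value: ±1.960
p-value = 0.0014
Decision: reject H₀

Answer: z = -3.2000, reject H₀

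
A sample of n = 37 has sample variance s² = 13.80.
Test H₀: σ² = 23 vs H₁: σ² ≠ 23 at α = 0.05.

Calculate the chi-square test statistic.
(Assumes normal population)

df = n - 1 = 36
χ² = (n-1)s²/σ₀² = 36×13.80/23 = 21.6000
Critical values: χ²_{0.975,36} = 21.336, χ²_{0.025,36} = 54.437
Rejection region: χ² < 21.336 or χ² > 54.437
Decision: fail to reject H₀

Answer: χ² = 21.6000, fail to reject H₀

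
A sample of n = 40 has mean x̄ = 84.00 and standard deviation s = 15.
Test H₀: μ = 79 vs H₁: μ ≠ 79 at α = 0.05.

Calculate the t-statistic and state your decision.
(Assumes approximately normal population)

Answer: t = 2.1082, reject H₀

Derivation:
df = n - 1 = 39
SE = s/√n = 15/√40 = 2.3717
t = (x̄ - μ₀)/SE = (84.00 - 79)/2.3717 = 2.1082
Critical value: t_{0.025,39} = ±2.023
p-value ≈ 0.0415
Decision: reject H₀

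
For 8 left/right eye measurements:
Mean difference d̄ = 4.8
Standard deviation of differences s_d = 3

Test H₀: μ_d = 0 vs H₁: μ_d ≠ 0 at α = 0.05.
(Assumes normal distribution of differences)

df = n - 1 = 7
SE = s_d/√n = 3/√8 = 1.0607
t = d̄/SE = 4.8/1.0607 = 4.5253
Critical value: t_{0.025,7} = ±2.365
p-value ≈ 0.0027
Decision: reject H₀

Answer: t = 4.5253, reject H₀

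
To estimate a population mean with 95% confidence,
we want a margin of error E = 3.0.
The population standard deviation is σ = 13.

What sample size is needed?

z_0.025 = 1.960
n = (z×σ/E)² = (1.960×13/3.0)²
n = 72.1367
Round up: n = 73

Answer: n = 73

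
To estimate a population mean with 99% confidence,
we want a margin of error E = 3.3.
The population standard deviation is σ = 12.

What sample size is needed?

z_0.005 = 2.576
n = (z×σ/E)² = (2.576×12/3.3)²
n = 87.7458
Round up: n = 88

Answer: n = 88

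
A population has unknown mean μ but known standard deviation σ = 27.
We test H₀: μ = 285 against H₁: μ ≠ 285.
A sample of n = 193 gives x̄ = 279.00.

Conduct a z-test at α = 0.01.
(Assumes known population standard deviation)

Answer: z = -3.0872, reject H₀

Derivation:
Standard error: SE = σ/√n = 27/√193 = 1.9435
z-statistic: z = (x̄ - μ₀)/SE = (279.00 - 285)/1.9435 = -3.0872
Critical value: ±2.576
p-value = 0.0020
Decision: reject H₀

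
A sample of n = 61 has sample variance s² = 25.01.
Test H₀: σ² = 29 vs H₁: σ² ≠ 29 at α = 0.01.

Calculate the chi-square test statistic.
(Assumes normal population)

Answer: χ² = 51.7448, fail to reject H₀

Derivation:
df = n - 1 = 60
χ² = (n-1)s²/σ₀² = 60×25.01/29 = 51.7448
Critical values: χ²_{0.995,60} = 35.534, χ²_{0.005,60} = 91.952
Rejection region: χ² < 35.534 or χ² > 91.952
Decision: fail to reject H₀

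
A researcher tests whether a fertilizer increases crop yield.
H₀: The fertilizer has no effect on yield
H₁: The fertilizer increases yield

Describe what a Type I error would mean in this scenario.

Type I error: rejecting H₀ when it is actually true (false positive).
Type II error: failing to reject H₀ when H₁ is actually true (false negative).

Answer: Concluding the fertilizer works when it doesn't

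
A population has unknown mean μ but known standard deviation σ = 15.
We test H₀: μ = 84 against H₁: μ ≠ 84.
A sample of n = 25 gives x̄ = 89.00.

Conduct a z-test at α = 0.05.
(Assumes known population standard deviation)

Standard error: SE = σ/√n = 15/√25 = 3.0000
z-statistic: z = (x̄ - μ₀)/SE = (89.00 - 84)/3.0000 = 1.6667
Critical value: ±1.960
p-value = 0.0956
Decision: fail to reject H₀

Answer: z = 1.6667, fail to reject H₀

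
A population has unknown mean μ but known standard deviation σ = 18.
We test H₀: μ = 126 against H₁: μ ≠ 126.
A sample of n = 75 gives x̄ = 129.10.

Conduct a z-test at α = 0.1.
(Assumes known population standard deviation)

Answer: z = 1.4915, fail to reject H₀

Derivation:
Standard error: SE = σ/√n = 18/√75 = 2.0785
z-statistic: z = (x̄ - μ₀)/SE = (129.10 - 126)/2.0785 = 1.4915
Critical value: ±1.645
p-value = 0.1358
Decision: fail to reject H₀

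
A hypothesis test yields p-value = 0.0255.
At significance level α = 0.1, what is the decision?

Answer: reject H₀

Derivation:
Compare p-value to α:
0.0255 < 0.1
Decision: reject H₀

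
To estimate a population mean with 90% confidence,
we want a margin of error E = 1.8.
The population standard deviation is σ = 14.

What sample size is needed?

z_0.05 = 1.645
n = (z×σ/E)² = (1.645×14/1.8)²
n = 163.6978
Round up: n = 164

Answer: n = 164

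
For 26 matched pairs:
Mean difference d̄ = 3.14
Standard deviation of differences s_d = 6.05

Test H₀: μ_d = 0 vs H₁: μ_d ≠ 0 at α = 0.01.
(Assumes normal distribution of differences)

Answer: t = 2.6464, fail to reject H₀

Derivation:
df = n - 1 = 25
SE = s_d/√n = 6.05/√26 = 1.1865
t = d̄/SE = 3.14/1.1865 = 2.6464
Critical value: t_{0.005,25} = ±2.787
p-value ≈ 0.0139
Decision: fail to reject H₀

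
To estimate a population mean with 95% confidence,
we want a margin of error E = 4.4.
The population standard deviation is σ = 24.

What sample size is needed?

z_0.025 = 1.960
n = (z×σ/E)² = (1.960×24/4.4)²
n = 114.2955
Round up: n = 115

Answer: n = 115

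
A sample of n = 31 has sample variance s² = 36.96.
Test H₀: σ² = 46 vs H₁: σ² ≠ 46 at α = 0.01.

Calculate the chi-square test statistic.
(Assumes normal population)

Answer: χ² = 24.1043, fail to reject H₀

Derivation:
df = n - 1 = 30
χ² = (n-1)s²/σ₀² = 30×36.96/46 = 24.1043
Critical values: χ²_{0.995,30} = 13.787, χ²_{0.005,30} = 53.672
Rejection region: χ² < 13.787 or χ² > 53.672
Decision: fail to reject H₀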